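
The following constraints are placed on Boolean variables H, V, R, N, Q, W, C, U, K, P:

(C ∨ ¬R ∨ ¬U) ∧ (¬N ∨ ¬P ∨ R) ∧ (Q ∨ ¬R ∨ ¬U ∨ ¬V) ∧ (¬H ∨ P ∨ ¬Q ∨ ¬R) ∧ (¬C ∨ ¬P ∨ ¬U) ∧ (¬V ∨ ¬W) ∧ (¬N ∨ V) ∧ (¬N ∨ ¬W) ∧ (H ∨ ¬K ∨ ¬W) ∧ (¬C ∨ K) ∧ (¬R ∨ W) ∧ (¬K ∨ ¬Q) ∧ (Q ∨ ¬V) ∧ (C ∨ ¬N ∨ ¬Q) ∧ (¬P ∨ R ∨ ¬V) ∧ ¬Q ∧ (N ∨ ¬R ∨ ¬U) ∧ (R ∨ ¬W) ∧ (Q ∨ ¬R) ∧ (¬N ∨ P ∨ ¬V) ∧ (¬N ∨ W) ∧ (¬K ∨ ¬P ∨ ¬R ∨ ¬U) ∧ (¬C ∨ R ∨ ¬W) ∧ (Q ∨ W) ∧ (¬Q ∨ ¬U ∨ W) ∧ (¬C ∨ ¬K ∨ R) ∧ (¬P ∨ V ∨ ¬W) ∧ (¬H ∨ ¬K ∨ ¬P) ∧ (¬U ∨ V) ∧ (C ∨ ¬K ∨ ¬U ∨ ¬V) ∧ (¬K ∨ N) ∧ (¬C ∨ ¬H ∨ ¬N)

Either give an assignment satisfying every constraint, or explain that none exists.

Case Q = True:
  Clause (¬Q) is falsified — contradiction.
Case Q = False:
  (Q ∨ ¬V) forces V = False.
  (¬N ∨ V) forces N = False.
  (Q ∨ ¬R) forces R = False.
  (R ∨ ¬W) forces W = False.
  Clause (Q ∨ W) is falsified — contradiction.
Both cases fail, so the formula is unsatisfiable.

UNSATISFIABLE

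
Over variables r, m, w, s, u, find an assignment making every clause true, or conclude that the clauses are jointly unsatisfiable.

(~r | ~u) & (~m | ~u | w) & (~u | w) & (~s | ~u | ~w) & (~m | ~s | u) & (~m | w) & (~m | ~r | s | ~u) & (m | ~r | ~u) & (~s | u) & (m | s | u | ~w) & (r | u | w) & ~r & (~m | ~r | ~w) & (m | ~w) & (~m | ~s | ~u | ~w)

r: False, m: True, w: True, s: False, u: True

Unit clause (~r) forces r = False.
Try m = False:
  (m | ~w) forces w = False.
  (~u | w) forces u = False.
  clause (r | u | w) is falsified — backtrack.
So m = True.
  then (~m | w) forces w = True.
Set s = False.
Set u = True.
All clauses satisfied.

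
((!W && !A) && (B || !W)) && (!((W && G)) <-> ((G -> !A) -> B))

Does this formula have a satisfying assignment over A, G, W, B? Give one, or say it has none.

A=F, G=F, W=F, B=T

  (!W && !A) && (B || !W) = True
    !W && !A = True
      !W = True
      !A = True
    B || !W = True
      !W = True
  !((W && G)) <-> ((G -> !A) -> B) = True
    !((W && G)) = True
      W && G = False
    (G -> !A) -> B = True
      G -> !A = True
        !A = True
Both conjuncts True, so the formula holds.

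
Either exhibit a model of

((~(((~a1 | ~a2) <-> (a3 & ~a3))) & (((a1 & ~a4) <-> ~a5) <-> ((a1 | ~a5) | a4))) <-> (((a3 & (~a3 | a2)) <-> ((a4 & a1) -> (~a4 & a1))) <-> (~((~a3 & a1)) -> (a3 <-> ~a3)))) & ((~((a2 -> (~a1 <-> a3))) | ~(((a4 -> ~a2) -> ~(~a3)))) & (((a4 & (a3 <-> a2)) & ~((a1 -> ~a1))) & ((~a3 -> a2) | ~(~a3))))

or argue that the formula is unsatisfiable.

The formula is unsatisfiable.

Case a1 = True: the formula simplifies to ((~((~a2 <-> (a3 & ~a3))) & (~a4 <-> ~a5)) <-> (((a3 & (~a3 | a2)) <-> (a4 -> ~a4)) <-> (~(~a3) -> (a3 <-> ~a3)))) & ((~((a2 -> ~a3)) | ~(((a4 -> ~a2) -> ~(~a3)))) & ((a4 & (a3 <-> a2)) & ((~a3 -> a2) | ~(~a3)))).
  a3 = True: simplifies to ((~a2 & (~a4 <-> ~a5)) <-> ~((a2 <-> (a4 -> ~a4)))) & (~(~a2) & (a4 & a2)).
    a2 = True: simplifies to (a4 -> ~a4) & a4.
      a4 = True: the conjunct a4 -> ~a4 becomes True -> ~True = False.
      a4 = False: the conjunct a4 is False.
    a2 = False: the conjunct ~(~a2) becomes ~(~False) = False.
  a3 = False: simplifies to ((~a2 & (~a4 <-> ~a5)) <-> ~((a4 -> ~a4))) & (~(~((a4 -> ~a2))) & ((a4 & ~a2) & a2)).
    a2 = True: the conjunct ~a2 is False.
    a2 = False: the conjunct a2 is False.
Case a1 = False: the conjunct ~((a1 -> ~a1)) becomes ~((False -> True)) = False.
Both cases fail — unsatisfiable.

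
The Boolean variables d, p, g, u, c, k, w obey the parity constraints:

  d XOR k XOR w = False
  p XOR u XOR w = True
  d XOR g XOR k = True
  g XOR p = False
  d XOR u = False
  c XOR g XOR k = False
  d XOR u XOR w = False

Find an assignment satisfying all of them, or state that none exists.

d = False, p = True, g = True, u = False, c = True, k = False, w = False

d XOR k XOR w = F XOR F XOR F = False ✓
p XOR u XOR w = T XOR F XOR F = True ✓
d XOR g XOR k = F XOR T XOR F = True ✓
g XOR p = T XOR T = False ✓
d XOR u = F XOR F = False ✓
c XOR g XOR k = T XOR T XOR F = False ✓
d XOR u XOR w = F XOR F XOR F = False ✓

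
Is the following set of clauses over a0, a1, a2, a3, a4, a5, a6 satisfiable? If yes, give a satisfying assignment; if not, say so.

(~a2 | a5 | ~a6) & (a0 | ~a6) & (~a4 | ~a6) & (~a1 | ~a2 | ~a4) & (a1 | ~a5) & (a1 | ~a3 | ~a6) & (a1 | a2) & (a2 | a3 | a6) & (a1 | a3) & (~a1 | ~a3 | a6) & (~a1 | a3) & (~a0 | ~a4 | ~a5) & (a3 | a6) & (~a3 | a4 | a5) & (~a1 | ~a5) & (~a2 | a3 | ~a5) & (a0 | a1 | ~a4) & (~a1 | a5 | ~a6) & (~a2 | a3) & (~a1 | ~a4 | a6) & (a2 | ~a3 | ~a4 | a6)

a0=T, a1=F, a2=T, a3=T, a4=T, a5=F, a6=F

Set a0 = True.
Set a1 = False.
  then (a1 | ~a5) forces a5 = False.
  then (a1 | a2) forces a2 = True.
  then (a1 | a3) forces a3 = True.
  then (~a3 | a4 | a5) forces a4 = True.
  then (~a2 | a5 | ~a6) forces a6 = False.
All clauses satisfied.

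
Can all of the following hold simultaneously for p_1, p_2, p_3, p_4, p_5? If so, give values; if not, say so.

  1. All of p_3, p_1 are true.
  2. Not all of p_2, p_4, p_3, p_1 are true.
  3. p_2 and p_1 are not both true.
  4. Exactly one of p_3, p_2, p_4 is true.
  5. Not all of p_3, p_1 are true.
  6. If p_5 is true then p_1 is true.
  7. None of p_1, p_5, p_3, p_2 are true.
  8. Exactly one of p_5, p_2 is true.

Case p_1 = True:
  Constraint (7) is violated (p_1=T) — contradiction.
Case p_1 = False:
  Constraint (1) is violated (p_1=F) — contradiction.
Both cases fail — unsatisfiable.

Unsatisfiable — no assignment works.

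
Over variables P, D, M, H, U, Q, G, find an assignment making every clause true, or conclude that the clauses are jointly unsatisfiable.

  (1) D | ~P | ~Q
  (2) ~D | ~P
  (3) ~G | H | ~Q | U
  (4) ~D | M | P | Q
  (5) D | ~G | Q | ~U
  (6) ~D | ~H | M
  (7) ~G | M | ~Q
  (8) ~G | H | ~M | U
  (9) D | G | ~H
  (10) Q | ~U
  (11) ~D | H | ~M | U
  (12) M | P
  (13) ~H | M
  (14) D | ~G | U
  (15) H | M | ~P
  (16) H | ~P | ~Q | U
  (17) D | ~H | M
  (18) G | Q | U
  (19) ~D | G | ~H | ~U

P = False; D = True; M = True; H = False; U = True; Q = True; G = True

Try P = True:
  (~D | ~P) forces D = False.
  (D | ~P | ~Q) forces Q = False.
  (Q | ~U) forces U = False.
  (D | ~G | U) forces G = False.
  clause (G | Q | U) is falsified — backtrack.
So P = False.
  then (M | P) forces M = True.
Set D = True.
Set H = False.
  then (~D | H | ~M | U) forces U = True.
  then (Q | ~U) forces Q = True.
Set G = True.
All clauses satisfied.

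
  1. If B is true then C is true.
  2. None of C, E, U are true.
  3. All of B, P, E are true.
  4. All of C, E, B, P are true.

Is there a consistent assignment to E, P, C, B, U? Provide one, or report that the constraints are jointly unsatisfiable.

The formula is unsatisfiable.

Case E = True:
  Constraint (2) is violated (E=T) — contradiction.
Case E = False:
  Constraint (3) is violated (E=F) — contradiction.
Both cases fail — unsatisfiable.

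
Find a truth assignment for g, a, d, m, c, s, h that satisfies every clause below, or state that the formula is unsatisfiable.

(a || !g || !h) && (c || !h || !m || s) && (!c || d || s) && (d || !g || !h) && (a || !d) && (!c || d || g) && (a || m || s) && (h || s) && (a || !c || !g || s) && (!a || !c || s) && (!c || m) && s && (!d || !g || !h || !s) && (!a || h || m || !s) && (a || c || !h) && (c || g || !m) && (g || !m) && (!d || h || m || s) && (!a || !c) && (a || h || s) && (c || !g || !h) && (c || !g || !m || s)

Unit clause (s) forces s = True.
Set g = False.
  then (g || !m) forces m = False.
  then (!c || m) forces c = False.
Set a = False.
  then (a || !d) forces d = False.
  then (a || c || !h) forces h = False.
All clauses satisfied.

g = False, a = False, d = False, m = False, c = False, s = True, h = False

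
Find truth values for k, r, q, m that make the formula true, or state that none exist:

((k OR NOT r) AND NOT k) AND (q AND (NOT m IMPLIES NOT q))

k: False, r: False, q: True, m: True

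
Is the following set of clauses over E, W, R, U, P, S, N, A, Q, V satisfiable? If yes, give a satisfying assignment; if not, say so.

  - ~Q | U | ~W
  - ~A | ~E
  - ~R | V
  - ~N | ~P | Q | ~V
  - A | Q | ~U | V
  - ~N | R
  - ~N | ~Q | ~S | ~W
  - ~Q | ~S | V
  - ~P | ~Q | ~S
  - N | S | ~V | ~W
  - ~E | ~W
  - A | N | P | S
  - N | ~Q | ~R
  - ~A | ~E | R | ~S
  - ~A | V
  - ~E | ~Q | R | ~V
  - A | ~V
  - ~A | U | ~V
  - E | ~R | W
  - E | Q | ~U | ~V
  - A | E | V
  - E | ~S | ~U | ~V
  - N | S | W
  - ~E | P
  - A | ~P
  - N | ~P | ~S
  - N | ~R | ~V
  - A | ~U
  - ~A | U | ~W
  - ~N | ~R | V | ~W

E: False; W: True; R: True; U: True; P: True; S: False; N: True; A: True; Q: True; V: True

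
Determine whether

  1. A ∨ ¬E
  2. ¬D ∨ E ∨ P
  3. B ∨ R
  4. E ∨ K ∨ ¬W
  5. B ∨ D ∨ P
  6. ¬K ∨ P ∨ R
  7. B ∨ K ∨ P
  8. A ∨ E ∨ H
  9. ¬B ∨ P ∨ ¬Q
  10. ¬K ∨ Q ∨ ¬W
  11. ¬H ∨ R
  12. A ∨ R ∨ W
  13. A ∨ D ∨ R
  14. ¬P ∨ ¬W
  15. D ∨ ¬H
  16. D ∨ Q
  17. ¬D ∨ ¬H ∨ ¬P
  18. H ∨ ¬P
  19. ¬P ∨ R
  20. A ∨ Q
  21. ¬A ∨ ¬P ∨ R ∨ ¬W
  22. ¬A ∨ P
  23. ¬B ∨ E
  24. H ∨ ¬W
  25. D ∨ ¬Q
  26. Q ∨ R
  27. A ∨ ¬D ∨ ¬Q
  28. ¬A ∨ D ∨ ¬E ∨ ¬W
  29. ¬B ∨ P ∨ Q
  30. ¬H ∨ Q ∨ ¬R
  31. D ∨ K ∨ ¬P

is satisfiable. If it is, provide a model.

Case P = True:
  (¬P ∨ ¬W) forces W = False.
  (H ∨ ¬P) forces H = True.
  (¬H ∨ R) forces R = True.
  (D ∨ ¬H) forces D = True.
  Clause (¬D ∨ ¬H ∨ ¬P) is falsified — contradiction.
Case P = False:
  (¬A ∨ P) forces A = False.
  (A ∨ ¬E) forces E = False.
  (¬D ∨ E ∨ P) forces D = False.
  (B ∨ D ∨ P) forces B = True.
  Clause (¬B ∨ E) is falsified — contradiction.
Both cases fail, so the formula is unsatisfiable.

Unsatisfiable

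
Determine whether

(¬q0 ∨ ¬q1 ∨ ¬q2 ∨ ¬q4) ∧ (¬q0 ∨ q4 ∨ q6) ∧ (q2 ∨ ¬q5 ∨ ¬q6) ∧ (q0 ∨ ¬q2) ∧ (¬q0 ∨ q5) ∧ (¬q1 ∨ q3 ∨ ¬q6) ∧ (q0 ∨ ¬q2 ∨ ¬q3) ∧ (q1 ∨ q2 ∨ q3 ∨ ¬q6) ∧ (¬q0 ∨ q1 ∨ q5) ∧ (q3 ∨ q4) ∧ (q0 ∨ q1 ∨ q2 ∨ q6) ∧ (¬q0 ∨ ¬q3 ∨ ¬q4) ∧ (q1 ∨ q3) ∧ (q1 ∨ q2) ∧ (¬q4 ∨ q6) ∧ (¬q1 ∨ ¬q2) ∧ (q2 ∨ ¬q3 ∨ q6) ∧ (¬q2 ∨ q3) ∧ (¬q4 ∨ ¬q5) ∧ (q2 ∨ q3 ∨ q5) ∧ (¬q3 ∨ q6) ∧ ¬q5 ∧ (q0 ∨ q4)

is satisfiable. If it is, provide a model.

Unit clause (¬q5) forces q5 = False.
In (¬q0 ∨ q5) only ¬q0 is left, so q0 = False.
In (q0 ∨ q4) only q4 is left, so q4 = True.
In (q0 ∨ ¬q2) only ¬q2 is left, so q2 = False.
In (q1 ∨ q2) only q1 is left, so q1 = True.
In (¬q4 ∨ q6) only q6 is left, so q6 = True.
In (q2 ∨ q3 ∨ q5) only q3 is left, so q3 = True.
All clauses satisfied.

q0 = False, q1 = True, q2 = False, q3 = True, q4 = True, q5 = False, q6 = True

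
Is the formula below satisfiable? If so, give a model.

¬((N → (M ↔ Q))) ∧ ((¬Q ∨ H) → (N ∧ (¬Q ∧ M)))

H=F, N=T, Q=T, M=F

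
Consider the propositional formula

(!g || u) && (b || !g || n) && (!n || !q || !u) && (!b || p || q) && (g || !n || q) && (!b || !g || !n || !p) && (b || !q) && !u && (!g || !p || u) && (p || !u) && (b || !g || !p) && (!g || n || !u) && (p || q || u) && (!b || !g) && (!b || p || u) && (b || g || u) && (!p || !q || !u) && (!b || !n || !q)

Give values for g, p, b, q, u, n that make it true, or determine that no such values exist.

g = False, p = True, b = True, q = True, u = False, n = False

Unit clause (!u) forces u = False.
In (!g || u) only !g is left, so g = False.
In (b || g || u) only b is left, so b = True.
In (!b || p || u) only p is left, so p = True.
Set q = True.
  then (!b || !n || !q) forces n = False.
All clauses satisfied.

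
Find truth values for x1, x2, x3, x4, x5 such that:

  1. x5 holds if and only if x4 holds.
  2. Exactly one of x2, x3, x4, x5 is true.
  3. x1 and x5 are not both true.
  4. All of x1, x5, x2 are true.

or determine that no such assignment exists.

Case x5 = True:
  (1) with x5=T forces x4 = True.
  Constraint (2) is violated (x4=T, x5=T) — contradiction.
Case x5 = False:
  Constraint (4) is violated (x5=F) — contradiction.
Both cases fail — unsatisfiable.

Unsatisfiable — no assignment works.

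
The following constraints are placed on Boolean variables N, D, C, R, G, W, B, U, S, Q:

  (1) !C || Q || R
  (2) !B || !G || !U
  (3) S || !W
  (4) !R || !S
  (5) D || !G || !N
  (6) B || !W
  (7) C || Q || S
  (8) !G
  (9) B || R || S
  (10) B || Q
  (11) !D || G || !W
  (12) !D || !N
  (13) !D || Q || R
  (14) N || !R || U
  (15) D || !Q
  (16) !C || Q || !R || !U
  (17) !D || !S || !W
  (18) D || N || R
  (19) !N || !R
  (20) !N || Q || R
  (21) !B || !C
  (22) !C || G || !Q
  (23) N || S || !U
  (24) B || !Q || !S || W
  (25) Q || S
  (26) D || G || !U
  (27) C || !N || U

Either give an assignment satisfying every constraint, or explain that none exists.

Unit clause (!G) forces G = False.
Try N = True:
  (!D || !N) forces D = False.
  (D || !Q) forces Q = False.
  (B || Q) forces B = True.
  (!N || !R) forces R = False.
  clause (!N || Q || R) is falsified — backtrack.
So N = False.
Set D = True.
  then (!D || G || !W) forces W = False.
Set C = False.
Set R = False.
  then (!D || Q || R) forces Q = True.
Set B = True.
Set U = False.
Set S = True.
All clauses satisfied.

N: False; D: True; C: False; R: False; G: False; W: False; B: True; U: False; S: True; Q: True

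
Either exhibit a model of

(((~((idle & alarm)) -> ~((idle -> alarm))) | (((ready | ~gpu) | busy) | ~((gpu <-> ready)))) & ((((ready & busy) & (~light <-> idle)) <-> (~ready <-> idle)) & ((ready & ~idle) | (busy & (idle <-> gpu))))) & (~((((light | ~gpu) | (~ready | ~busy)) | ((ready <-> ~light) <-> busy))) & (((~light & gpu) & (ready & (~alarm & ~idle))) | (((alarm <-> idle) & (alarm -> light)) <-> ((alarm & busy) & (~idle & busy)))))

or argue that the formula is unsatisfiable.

The formula is unsatisfiable.

The conjunct ~((((light | ~gpu) | (~ready | ~busy)) | ((ready <-> ~light) <-> busy))) is unsatisfiable on its own:
  light = True: this becomes ~((True | (~ready <-> busy))) = False.
  light = False: simplifies to ~(((~gpu | (~ready | ~busy)) | (ready <-> busy))).
    busy = True: simplifies to ~(((~gpu | ~ready) | ready)).
      ready = True: this becomes ~((~gpu | True)) = False.
      ready = False: this becomes ~((True | False)) = False.
    busy = False: this becomes ~((True | ~ready)) = False.
So the whole conjunction is unsatisfiable.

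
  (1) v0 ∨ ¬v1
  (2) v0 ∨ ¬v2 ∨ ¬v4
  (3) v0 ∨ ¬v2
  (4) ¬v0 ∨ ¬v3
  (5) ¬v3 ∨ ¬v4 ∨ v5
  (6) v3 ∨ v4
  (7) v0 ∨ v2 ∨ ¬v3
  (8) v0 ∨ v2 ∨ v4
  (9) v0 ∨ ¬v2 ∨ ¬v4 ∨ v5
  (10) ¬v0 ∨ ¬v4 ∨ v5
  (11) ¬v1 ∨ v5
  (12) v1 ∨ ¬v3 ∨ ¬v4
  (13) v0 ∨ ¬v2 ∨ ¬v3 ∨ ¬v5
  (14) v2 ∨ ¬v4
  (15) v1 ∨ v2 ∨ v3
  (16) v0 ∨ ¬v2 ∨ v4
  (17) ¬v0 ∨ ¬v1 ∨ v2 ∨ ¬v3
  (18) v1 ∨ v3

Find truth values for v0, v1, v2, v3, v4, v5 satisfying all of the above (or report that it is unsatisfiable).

v0 = True, v1 = True, v2 = True, v3 = False, v4 = True, v5 = True

Try v0 = False:
  (v0 ∨ ¬v1) forces v1 = False.
  (v0 ∨ ¬v2) forces v2 = False.
  (v0 ∨ v2 ∨ ¬v3) forces v3 = False.
  clause (v1 ∨ v2 ∨ v3) is falsified — backtrack.
So v0 = True.
  then (¬v0 ∨ ¬v3) forces v3 = False.
  then (v3 ∨ v4) forces v4 = True.
  then (¬v0 ∨ ¬v4 ∨ v5) forces v5 = True.
  then (v2 ∨ ¬v4) forces v2 = True.
  then (v1 ∨ v3) forces v1 = True.
All clauses satisfied.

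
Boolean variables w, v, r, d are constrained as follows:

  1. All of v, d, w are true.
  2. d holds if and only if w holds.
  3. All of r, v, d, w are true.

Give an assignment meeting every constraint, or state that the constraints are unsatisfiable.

w = True, v = True, r = True, d = True

  (1) {v, d, w}: all 3 true ✓
  (2) d=T, w=T — same ✓
  (3) {r, v, d, w}: all 4 true ✓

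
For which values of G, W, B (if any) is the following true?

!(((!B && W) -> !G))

G = True, W = True, B = False

  !(((!B && W) -> !G)) = True
    (!B && W) -> !G = False
      !B && W = True
        !B = True
      !G = False
The formula evaluates to True.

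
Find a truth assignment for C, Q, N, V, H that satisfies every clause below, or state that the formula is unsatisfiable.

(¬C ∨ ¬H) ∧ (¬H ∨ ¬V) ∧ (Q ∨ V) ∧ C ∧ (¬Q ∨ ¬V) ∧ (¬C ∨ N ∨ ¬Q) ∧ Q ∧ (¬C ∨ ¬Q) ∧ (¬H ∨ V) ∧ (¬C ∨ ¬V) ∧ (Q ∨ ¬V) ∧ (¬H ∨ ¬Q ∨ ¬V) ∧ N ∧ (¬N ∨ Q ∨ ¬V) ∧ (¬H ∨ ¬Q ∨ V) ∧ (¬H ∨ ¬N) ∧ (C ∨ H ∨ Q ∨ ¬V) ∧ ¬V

Unsatisfiable

Case Q = True:
  (C) forces C = True.
  Clause (¬C ∨ ¬Q) is falsified — contradiction.
Case Q = False:
  Clause (Q) is falsified — contradiction.
Both cases fail, so the formula is unsatisfiable.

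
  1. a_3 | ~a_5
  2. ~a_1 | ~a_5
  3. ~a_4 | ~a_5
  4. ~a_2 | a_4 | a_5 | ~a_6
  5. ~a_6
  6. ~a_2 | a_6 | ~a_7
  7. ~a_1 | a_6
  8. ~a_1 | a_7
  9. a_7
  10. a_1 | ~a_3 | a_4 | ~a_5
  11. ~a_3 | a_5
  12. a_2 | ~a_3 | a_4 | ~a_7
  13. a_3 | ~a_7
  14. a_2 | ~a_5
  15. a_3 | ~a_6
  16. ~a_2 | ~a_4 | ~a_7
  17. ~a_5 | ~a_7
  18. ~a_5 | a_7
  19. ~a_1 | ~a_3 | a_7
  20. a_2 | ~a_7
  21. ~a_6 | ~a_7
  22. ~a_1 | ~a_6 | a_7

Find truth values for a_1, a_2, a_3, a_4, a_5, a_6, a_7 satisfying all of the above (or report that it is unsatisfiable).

Case a_7 = True:
  (~a_6) forces a_6 = False.
  (~a_2 | a_6 | ~a_7) forces a_2 = False.
  Clause (a_2 | ~a_7) is falsified — contradiction.
Case a_7 = False:
  Clause (a_7) is falsified — contradiction.
Both cases fail, so the formula is unsatisfiable.

No satisfying assignment exists.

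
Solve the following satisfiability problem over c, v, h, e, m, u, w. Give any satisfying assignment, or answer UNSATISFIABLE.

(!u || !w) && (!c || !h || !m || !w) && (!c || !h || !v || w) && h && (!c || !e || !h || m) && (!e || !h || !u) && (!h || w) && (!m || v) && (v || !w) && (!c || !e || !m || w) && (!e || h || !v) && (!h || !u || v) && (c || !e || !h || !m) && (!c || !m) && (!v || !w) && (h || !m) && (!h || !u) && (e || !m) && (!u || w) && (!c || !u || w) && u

The formula is unsatisfiable.

Case u = True:
  (!u || !w) forces w = False.
  Clause (!u || w) is falsified — contradiction.
Case u = False:
  Clause (u) is falsified — contradiction.
Both cases fail, so the formula is unsatisfiable.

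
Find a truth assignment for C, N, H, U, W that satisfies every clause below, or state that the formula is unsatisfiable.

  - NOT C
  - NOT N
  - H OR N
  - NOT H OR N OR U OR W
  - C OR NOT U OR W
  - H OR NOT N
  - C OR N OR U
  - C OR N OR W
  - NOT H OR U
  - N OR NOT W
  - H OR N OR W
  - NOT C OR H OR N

UNSATISFIABLE

Case C = True:
  Clause (NOT C) is falsified — contradiction.
Case C = False:
  (NOT N) forces N = False.
  (H OR N) forces H = True.
  (C OR N OR U) forces U = True.
  (C OR NOT U OR W) forces W = True.
  Clause (N OR NOT W) is falsified — contradiction.
Both cases fail, so the formula is unsatisfiable.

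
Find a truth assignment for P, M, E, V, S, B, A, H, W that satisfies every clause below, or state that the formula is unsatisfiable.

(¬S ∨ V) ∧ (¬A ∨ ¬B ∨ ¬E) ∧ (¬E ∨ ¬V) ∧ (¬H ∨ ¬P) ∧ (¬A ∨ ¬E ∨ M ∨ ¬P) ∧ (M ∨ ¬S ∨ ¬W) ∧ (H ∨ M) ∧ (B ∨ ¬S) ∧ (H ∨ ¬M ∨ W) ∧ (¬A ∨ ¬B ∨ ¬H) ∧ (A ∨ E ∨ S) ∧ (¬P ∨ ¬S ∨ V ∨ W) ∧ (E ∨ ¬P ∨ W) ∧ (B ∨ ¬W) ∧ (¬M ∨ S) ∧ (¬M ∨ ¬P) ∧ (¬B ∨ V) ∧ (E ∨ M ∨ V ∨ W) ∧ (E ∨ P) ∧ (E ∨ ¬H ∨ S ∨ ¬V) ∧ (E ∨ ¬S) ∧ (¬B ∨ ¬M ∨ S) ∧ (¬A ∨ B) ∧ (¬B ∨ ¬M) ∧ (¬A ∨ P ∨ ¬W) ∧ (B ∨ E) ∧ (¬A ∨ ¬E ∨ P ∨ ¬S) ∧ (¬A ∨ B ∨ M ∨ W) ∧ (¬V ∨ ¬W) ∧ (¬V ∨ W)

P=F, M=F, E=T, V=F, S=F, B=F, A=F, H=T, W=F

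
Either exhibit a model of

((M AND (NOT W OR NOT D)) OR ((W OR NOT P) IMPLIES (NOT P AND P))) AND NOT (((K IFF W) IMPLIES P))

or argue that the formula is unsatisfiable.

P = False, M = True, K = True, D = False, W = True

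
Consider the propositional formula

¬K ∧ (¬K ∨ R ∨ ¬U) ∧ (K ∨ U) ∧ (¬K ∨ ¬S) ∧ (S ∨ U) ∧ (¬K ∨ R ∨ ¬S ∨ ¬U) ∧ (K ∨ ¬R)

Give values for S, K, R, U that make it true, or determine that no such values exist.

Unit clause (¬K) forces K = False.
In (K ∨ U) only U is left, so U = True.
In (K ∨ ¬R) only ¬R is left, so R = False.
Set S = False.
Check each clause:
  (¬K): ¬K holds.
  (¬K ∨ R ∨ ¬U): ¬K holds.
  (K ∨ U): U holds.
  (¬K ∨ ¬S): ¬K holds.
  (S ∨ U): U holds.
  (¬K ∨ R ∨ ¬S ∨ ¬U): ¬K holds.
  (K ∨ ¬R): ¬R holds.
All clauses satisfied.

S: False; K: False; R: False; U: True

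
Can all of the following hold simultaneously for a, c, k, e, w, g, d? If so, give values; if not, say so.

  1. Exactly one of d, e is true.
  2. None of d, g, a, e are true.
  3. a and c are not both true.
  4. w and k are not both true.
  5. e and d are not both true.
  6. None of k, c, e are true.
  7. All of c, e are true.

Unsatisfiable

Case c = True:
  Constraint (6) is violated (c=T) — contradiction.
Case c = False:
  Constraint (7) is violated (c=F) — contradiction.
Both cases fail — unsatisfiable.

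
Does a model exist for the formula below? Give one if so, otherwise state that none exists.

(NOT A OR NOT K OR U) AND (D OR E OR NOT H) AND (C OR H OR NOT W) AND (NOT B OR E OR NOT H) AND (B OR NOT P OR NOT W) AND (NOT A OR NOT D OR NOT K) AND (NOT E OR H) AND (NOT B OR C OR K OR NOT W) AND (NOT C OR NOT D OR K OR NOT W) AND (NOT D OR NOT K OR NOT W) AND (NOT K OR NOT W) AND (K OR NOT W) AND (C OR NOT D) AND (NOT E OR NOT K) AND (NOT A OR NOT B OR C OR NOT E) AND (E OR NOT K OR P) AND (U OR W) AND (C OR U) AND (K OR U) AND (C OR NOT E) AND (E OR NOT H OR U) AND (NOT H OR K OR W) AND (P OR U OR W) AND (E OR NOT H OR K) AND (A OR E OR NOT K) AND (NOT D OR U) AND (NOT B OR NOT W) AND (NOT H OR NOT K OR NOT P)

Try E = True:
  (NOT E OR H) forces H = True.
  (NOT E OR NOT K) forces K = False.
  (K OR NOT W) forces W = False.
  clause (NOT H OR K OR W) is falsified — backtrack.
So E = False.
Set W = False.
  then (U OR W) forces U = True.
Set P = True.
Set A = False.
  then (A OR E OR NOT K) forces K = False.
  then (NOT H OR K OR W) forces H = False.
Set D = False.
Set C = True.
Set B = True.
All clauses satisfied.

E=F, W=F, P=T, A=F, K=F, D=F, H=F, C=T, B=T, U=T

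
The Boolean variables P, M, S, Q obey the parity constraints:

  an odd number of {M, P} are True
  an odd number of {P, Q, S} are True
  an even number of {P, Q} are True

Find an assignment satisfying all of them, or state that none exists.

P = True; M = False; S = True; Q = True

{M, P}: 1 true → odd ✓
{P, Q, S}: 3 true → odd ✓
{P, Q}: 2 true → even ✓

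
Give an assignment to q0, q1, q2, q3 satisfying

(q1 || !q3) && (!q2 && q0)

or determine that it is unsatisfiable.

q0=T; q1=F; q2=F; q3=F

  q1 || !q3 = True
    !q3 = True
  !q2 && q0 = True
    !q2 = True
Both conjuncts True, so the formula holds.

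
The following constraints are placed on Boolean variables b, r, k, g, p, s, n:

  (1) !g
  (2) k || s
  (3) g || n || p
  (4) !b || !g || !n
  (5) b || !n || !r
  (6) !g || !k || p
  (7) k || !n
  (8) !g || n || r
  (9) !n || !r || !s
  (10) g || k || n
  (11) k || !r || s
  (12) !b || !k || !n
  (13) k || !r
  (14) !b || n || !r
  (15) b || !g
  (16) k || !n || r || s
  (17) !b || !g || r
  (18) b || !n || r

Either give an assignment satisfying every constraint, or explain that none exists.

b = False, r = False, k = True, g = False, p = True, s = False, n = False

Unit clause (!g) forces g = False.
Set b = False.
Set r = False.
  then (b || !n || r) forces n = False.
  then (g || n || p) forces p = True.
  then (g || k || n) forces k = True.
Set s = False.
All clauses satisfied.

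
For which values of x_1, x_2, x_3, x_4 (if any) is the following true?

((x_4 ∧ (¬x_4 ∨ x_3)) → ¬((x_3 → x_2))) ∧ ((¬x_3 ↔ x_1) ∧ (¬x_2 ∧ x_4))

x_1=F, x_2=F, x_3=T, x_4=T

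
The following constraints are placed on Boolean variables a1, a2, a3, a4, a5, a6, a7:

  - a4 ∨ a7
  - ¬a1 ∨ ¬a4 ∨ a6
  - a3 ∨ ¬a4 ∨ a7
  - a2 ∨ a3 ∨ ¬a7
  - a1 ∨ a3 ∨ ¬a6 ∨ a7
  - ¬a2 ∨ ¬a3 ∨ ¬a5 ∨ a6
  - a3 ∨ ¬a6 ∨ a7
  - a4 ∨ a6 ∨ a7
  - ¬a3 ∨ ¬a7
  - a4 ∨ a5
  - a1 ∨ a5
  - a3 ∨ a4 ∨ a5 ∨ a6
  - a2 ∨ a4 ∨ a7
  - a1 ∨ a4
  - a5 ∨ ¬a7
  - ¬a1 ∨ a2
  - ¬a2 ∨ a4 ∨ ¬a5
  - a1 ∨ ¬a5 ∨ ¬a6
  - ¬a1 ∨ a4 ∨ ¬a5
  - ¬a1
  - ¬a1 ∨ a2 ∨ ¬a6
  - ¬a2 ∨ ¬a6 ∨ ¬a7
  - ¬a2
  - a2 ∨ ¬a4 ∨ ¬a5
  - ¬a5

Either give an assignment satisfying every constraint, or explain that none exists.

Case a1 = True:
  Clause (¬a1) is falsified — contradiction.
Case a1 = False:
  (a1 ∨ a5) forces a5 = True.
  Clause (¬a5) is falsified — contradiction.
Both cases fail, so the formula is unsatisfiable.

UNSATISFIABLE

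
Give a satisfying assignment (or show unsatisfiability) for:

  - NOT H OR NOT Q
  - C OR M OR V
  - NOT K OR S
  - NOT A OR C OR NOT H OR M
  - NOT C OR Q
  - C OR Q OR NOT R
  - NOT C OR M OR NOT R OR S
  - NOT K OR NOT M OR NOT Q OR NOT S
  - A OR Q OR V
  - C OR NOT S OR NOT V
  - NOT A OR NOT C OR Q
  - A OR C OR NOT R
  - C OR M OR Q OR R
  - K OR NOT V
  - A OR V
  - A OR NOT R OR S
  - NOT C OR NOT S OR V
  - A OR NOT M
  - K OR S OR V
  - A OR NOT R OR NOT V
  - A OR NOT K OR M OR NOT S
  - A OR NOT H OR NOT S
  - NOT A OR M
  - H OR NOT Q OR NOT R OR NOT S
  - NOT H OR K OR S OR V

Try M = False:
  (NOT A OR M) forces A = False.
  (A OR V) forces V = True.
  (K OR NOT V) forces K = True.
  (NOT K OR S) forces S = True.
  clause (A OR NOT K OR M OR NOT S) is falsified — backtrack.
So M = True.
  then (A OR NOT M) forces A = True.
Set K = False.
  then (K OR NOT V) forces V = False.
  then (K OR S OR V) forces S = True.
  then (NOT C OR NOT S OR V) forces C = False.
Set R = False.
Set H = False.
Set Q = True.
All clauses satisfied.

M = True; A = True; K = False; R = False; V = False; C = False; H = False; S = True; Q = True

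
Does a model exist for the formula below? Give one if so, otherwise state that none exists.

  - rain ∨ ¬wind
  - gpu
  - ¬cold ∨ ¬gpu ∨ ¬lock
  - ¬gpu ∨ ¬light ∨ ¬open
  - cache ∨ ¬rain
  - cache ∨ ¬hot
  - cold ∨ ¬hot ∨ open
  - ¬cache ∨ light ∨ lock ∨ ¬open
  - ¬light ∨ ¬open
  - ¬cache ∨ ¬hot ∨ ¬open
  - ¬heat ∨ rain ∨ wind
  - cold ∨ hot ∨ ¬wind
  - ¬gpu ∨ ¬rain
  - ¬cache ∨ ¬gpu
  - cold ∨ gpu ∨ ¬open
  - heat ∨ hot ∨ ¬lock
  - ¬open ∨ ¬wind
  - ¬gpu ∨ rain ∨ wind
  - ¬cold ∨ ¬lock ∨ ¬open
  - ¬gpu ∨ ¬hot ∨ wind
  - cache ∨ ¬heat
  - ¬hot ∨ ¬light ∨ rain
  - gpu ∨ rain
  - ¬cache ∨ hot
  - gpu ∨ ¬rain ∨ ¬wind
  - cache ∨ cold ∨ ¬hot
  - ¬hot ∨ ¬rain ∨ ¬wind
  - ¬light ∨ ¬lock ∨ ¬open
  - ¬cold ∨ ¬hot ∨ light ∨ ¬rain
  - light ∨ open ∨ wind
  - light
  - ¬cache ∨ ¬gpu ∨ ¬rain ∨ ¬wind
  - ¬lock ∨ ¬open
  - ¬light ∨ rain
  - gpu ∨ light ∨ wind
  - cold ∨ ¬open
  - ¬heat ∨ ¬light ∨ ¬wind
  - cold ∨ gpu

Case gpu = True:
  (¬gpu ∨ ¬rain) forces rain = False.
  (rain ∨ ¬wind) forces wind = False.
  Clause (¬gpu ∨ rain ∨ wind) is falsified — contradiction.
Case gpu = False:
  Clause (gpu) is falsified — contradiction.
Both cases fail, so the formula is unsatisfiable.

No satisfying assignment exists.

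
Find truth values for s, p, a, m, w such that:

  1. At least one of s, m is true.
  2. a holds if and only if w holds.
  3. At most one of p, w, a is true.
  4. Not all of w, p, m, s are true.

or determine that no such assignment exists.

s=T; p=T; a=F; m=F; w=F

  (1) {s, m}: 1 true — at least one ✓
  (2) a=F, w=F — same ✓
  (3) {p, w, a}: 1 true — at most one ✓
  (4) {w, p, m, s}: 2/4 true — not all ✓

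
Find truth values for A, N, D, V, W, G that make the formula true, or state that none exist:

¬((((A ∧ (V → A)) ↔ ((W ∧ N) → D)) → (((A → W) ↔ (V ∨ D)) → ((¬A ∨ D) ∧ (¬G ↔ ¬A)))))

A = True; N = False; D = True; V = False; W = True; G = False

  ¬((((A ∧ (V → A)) ↔ ((W ∧ N) → D)) → (((A → W) ↔ (V ∨ D)) → ((¬A ∨ D) ∧ (¬G ↔ ¬A))))) = True
    ((A ∧ (V → A)) ↔ ((W ∧ N) → D)) → (((A → W) ↔ (V ∨ D)) → ((¬A ∨ D) ∧ (¬G ↔ ¬A))) = False
      (A ∧ (V → A)) ↔ ((W ∧ N) → D) = True
        A ∧ (V → A) = True
          V → A = True
        (W ∧ N) → D = True
          W ∧ N = False
      ((A → W) ↔ (V ∨ D)) → ((¬A ∨ D) ∧ (¬G ↔ ¬A)) = False
        (A → W) ↔ (V ∨ D) = True
          A → W = True
          V ∨ D = True
        (¬A ∨ D) ∧ (¬G ↔ ¬A) = False
          ¬A ∨ D = True
            ¬A = False
          ¬G ↔ ¬A = False
            ¬G = True
            ¬A = False
The formula evaluates to True.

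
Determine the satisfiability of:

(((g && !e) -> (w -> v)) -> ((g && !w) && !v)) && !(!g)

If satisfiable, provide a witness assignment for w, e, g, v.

w: True, e: False, g: True, v: False

  ((g && !e) -> (w -> v)) -> ((g && !w) && !v) = True
    (g && !e) -> (w -> v) = False
      g && !e = True
        !e = True
      w -> v = False
    (g && !w) && !v = False
      g && !w = False
        !w = False
      !v = True
  !(!g) = True
    !g = False
Both conjuncts True, so the formula holds.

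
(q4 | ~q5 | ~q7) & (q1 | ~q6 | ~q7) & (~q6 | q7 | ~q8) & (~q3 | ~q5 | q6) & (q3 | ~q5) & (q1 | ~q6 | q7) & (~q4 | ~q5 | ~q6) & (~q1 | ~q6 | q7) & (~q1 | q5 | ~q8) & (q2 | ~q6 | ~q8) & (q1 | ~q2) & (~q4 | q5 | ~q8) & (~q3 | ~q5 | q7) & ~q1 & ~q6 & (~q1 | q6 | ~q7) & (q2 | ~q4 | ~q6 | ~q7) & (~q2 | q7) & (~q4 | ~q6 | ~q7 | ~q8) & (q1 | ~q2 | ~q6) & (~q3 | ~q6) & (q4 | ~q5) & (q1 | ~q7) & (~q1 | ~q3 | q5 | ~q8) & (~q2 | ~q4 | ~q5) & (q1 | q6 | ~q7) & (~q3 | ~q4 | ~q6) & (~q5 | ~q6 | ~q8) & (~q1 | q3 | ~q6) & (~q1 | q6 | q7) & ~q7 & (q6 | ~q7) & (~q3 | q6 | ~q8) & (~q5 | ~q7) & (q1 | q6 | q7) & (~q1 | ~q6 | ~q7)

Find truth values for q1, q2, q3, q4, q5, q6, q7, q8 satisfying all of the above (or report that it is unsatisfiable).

Unsatisfiable — no assignment works.

Case q7 = True:
  Clause (~q7) is falsified — contradiction.
Case q7 = False:
  (~q1) forces q1 = False.
  (q1 | ~q6 | q7) forces q6 = False.
  Clause (q1 | q6 | q7) is falsified — contradiction.
Both cases fail, so the formula is unsatisfiable.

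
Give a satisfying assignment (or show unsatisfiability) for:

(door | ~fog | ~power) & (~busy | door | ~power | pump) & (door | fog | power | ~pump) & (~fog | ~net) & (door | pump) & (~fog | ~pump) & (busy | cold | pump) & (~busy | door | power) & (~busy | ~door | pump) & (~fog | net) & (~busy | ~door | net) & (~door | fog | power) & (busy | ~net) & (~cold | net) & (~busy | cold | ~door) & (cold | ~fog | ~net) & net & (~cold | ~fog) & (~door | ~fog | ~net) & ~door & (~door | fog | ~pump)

Unit clause (net) forces net = True.
Unit clause (~door) forces door = False.
In (~fog | ~net) only ~fog is left, so fog = False.
In (door | pump) only pump is left, so pump = True.
In (busy | ~net) only busy is left, so busy = True.
In (door | fog | power | ~pump) only power is left, so power = True.
Set cold = True.
All clauses satisfied.

door = False; power = True; pump = True; fog = False; busy = True; cold = True; net = True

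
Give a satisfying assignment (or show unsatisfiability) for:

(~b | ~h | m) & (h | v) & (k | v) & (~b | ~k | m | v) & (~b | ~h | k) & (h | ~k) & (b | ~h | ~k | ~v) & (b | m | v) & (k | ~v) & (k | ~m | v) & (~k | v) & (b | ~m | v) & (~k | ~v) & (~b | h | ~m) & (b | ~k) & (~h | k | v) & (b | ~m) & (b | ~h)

The formula is unsatisfiable.

Case k = True:
  (h | ~k) forces h = True.
  (~k | v) forces v = True.
  Clause (~k | ~v) is falsified — contradiction.
Case k = False:
  (k | v) forces v = True.
  Clause (k | ~v) is falsified — contradiction.
Both cases fail, so the formula is unsatisfiable.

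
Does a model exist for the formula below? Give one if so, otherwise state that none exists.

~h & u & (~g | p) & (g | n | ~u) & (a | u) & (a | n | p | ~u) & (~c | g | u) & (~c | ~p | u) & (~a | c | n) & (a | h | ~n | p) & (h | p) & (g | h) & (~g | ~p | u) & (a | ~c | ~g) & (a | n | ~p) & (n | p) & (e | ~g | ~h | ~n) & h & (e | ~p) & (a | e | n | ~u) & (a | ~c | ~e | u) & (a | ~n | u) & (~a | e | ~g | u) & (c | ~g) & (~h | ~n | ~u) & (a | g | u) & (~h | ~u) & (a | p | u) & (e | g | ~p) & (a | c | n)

Unsatisfiable — no assignment works.

Case h = True:
  Clause (~h) is falsified — contradiction.
Case h = False:
  Clause (h) is falsified — contradiction.
Both cases fail, so the formula is unsatisfiable.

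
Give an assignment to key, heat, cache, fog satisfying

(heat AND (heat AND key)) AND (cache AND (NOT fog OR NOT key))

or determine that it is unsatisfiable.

key = True, heat = True, cache = True, fog = False

  heat AND (heat AND key) = True
    heat AND key = True
  cache AND (NOT fog OR NOT key) = True
    NOT fog OR NOT key = True
      NOT fog = True
      NOT key = False
Both conjuncts True, so the formula holds.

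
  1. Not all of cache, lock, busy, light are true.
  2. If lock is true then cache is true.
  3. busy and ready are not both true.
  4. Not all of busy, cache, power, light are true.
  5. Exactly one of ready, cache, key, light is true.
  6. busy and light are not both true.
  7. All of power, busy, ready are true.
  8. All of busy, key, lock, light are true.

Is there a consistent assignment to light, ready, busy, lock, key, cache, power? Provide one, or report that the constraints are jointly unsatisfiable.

Case key = True:
  (5) with key=T forces ready = False.
  Constraint (7) is violated (ready=F) — contradiction.
Case key = False:
  Constraint (8) is violated (key=F) — contradiction.
Both cases fail — unsatisfiable.

The formula is unsatisfiable.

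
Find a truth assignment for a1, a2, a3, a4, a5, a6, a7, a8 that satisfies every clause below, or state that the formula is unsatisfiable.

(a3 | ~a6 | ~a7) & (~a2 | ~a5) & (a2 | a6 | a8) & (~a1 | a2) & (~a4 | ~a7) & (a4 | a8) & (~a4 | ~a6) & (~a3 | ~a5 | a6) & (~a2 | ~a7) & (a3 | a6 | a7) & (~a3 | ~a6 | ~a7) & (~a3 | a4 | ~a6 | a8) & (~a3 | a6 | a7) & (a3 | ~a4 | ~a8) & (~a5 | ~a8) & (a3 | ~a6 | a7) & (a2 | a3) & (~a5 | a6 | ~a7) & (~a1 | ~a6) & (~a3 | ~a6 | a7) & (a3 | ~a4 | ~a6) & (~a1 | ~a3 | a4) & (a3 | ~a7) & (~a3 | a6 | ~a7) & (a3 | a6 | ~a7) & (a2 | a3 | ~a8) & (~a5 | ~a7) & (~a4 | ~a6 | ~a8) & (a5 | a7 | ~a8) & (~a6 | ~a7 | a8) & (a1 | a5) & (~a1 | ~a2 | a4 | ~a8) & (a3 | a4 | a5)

The formula is unsatisfiable.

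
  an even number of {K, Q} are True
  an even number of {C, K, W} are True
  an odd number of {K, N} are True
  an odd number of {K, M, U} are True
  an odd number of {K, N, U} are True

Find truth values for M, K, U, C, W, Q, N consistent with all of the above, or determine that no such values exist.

M=T, K=F, U=F, C=T, W=T, Q=F, N=T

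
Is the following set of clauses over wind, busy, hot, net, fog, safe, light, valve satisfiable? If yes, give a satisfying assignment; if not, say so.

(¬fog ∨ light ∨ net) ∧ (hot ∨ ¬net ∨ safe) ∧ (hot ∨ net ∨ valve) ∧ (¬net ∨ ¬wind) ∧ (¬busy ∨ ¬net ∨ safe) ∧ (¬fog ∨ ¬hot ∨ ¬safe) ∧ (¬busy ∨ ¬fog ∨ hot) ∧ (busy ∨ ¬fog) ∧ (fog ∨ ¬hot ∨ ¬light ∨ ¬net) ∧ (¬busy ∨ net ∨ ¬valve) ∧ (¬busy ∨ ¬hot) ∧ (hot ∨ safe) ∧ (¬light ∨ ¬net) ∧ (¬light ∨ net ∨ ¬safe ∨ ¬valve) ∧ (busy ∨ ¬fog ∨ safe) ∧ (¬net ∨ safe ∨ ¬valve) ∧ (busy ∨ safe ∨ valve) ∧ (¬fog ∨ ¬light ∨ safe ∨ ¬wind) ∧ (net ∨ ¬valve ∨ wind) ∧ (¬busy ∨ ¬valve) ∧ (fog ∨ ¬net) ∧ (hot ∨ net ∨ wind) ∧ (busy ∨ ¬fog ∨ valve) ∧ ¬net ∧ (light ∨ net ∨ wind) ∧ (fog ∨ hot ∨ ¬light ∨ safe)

wind = True; busy = False; hot = True; net = False; fog = False; safe = True; light = False; valve = False

Unit clause (¬net) forces net = False.
Set wind = True.
Try busy = True:
  (¬busy ∨ net ∨ ¬valve) forces valve = False.
  (hot ∨ net ∨ valve) forces hot = True.
  clause (¬busy ∨ ¬hot) is falsified — backtrack.
So busy = False.
  then (busy ∨ ¬fog) forces fog = False.
Set hot = True.
Set safe = True.
Set light = False.
Set valve = False.
All clauses satisfied.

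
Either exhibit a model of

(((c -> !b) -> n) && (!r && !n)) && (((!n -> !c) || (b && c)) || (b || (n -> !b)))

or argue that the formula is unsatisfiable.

c = True; r = False; b = True; n = False

  ((c -> !b) -> n) && (!r && !n) = True
    (c -> !b) -> n = True
      c -> !b = False
        !b = False
    !r && !n = True
      !r = True
      !n = True
  ((!n -> !c) || (b && c)) || (b || (n -> !b)) = True
    (!n -> !c) || (b && c) = True
      !n -> !c = False
        !n = True
        !c = False
      b && c = True
    b || (n -> !b) = True
      n -> !b = True
        !b = False
Both conjuncts True, so the formula holds.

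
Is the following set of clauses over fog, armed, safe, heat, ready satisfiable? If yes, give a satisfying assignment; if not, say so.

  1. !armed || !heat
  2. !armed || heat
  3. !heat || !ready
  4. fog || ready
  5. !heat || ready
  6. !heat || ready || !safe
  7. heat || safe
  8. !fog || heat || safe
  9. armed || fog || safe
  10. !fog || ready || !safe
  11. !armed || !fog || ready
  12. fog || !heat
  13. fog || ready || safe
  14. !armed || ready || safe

Set fog = True.
Try armed = True:
  (!armed || !heat) forces heat = False.
  clause (!armed || heat) is falsified — backtrack.
So armed = False.
Set safe = True.
  then (!fog || ready || !safe) forces ready = True.
  then (!heat || !ready) forces heat = False.
All clauses satisfied.

fog: True, armed: False, safe: True, heat: False, ready: True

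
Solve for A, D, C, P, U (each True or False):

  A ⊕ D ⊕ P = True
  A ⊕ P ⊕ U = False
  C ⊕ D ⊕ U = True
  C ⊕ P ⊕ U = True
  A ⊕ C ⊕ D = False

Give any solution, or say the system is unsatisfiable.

A = True, D = True, C = False, P = True, U = False

A ⊕ D ⊕ P = T ⊕ T ⊕ T = True ✓
A ⊕ P ⊕ U = T ⊕ T ⊕ F = False ✓
C ⊕ D ⊕ U = F ⊕ T ⊕ F = True ✓
C ⊕ P ⊕ U = F ⊕ T ⊕ F = True ✓
A ⊕ C ⊕ D = T ⊕ F ⊕ T = False ✓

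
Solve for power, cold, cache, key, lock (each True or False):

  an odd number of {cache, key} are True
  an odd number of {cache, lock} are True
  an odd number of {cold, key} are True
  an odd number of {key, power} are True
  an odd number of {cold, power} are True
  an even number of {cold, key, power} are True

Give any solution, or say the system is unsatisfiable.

UNSATISFIABLE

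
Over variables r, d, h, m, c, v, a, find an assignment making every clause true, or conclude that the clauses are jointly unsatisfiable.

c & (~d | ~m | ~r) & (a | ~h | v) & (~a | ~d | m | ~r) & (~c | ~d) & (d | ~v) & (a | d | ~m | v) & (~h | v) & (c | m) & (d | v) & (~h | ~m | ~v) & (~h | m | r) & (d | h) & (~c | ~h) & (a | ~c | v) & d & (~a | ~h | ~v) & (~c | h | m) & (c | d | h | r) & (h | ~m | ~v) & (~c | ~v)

Unsatisfiable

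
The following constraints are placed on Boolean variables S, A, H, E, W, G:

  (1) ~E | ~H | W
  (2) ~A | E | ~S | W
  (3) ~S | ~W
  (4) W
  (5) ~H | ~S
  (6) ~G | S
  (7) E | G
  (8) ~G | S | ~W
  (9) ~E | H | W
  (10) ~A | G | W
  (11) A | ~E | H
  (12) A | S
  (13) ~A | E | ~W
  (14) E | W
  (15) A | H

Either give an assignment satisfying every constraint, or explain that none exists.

S = False; A = True; H = True; E = True; W = True; G = False

Unit clause (W) forces W = True.
In (~S | ~W) only ~S is left, so S = False.
In (~G | S) only ~G is left, so G = False.
In (E | G) only E is left, so E = True.
In (A | S) only A is left, so A = True.
Set H = True.
All clauses satisfied.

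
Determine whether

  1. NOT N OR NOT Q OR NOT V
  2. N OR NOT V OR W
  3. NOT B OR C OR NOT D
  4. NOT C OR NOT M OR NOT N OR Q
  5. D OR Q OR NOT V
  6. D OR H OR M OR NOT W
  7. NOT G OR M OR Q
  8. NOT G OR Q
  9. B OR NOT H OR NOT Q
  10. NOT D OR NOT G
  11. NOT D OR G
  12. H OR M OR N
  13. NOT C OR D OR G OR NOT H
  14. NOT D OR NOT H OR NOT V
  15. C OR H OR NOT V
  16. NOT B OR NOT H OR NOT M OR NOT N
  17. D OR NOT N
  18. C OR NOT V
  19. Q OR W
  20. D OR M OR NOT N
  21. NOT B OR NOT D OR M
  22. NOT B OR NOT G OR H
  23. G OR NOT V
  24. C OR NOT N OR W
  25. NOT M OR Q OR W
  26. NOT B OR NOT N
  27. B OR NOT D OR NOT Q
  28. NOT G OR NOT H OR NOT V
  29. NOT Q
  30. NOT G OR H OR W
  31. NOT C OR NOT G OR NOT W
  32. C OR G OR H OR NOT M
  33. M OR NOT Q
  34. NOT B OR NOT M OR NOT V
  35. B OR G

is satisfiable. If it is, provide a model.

Unit clause (NOT Q) forces Q = False.
In (NOT G OR Q) only NOT G is left, so G = False.
In (NOT D OR G) only NOT D is left, so D = False.
In (D OR NOT N) only NOT N is left, so N = False.
In (Q OR W) only W is left, so W = True.
In (G OR NOT V) only NOT V is left, so V = False.
In (B OR G) only B is left, so B = True.
Set C = True.
  then (NOT C OR D OR G OR NOT H) forces H = False.
  then (D OR H OR M OR NOT W) forces M = True.
All clauses satisfied.

C = True, B = True, H = False, G = False, W = True, V = False, D = False, Q = False, M = True, N = False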